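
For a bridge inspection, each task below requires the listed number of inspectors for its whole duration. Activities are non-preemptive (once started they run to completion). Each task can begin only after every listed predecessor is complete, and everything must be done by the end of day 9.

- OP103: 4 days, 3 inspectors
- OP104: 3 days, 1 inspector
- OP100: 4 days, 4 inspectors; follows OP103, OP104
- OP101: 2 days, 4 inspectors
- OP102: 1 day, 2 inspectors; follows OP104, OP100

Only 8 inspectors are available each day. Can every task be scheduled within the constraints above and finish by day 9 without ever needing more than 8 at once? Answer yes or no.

yes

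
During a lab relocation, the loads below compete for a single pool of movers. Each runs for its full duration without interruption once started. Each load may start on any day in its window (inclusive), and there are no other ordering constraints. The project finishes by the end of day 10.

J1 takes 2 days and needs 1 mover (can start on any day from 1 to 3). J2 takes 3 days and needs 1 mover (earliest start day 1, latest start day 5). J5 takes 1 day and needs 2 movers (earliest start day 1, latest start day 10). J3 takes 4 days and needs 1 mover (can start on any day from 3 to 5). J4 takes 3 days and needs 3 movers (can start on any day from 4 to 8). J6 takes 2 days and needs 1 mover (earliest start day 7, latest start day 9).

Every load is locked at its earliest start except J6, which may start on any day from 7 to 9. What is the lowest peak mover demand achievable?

J6@7: d1:4  d2:2  d3:2  d4:4  d5:4  d6:4  d7:1  d8:1  d9:0  d10:0 → peak 4
J6@8: d1:4  d2:2  d3:2  d4:4  d5:4  d6:4  d7:0  d8:1  d9:1  d10:0 → peak 4
J6@9: d1:4  d2:2  d3:2  d4:4  d5:4  d6:4  d7:0  d8:0  d9:1  d10:1 → peak 4
Best is J6@7, peak 4.

4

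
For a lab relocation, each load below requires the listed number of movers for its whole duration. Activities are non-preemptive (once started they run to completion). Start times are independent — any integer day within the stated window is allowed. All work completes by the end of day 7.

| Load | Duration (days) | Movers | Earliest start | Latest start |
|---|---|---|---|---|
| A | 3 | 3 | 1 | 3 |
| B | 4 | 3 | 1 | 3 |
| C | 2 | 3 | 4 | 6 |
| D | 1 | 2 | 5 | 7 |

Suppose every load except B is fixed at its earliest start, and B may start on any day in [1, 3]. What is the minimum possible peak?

6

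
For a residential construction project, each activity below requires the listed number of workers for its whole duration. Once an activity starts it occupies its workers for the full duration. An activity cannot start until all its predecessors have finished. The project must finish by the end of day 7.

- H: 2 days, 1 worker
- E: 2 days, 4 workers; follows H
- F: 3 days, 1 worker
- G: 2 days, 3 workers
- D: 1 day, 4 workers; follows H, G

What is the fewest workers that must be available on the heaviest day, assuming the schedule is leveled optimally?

4

Early-start (H@1, E@3, F@1, G@1, D@3) gives peak 9: d1:5  d2:5  d3:9  d4:4  d5:0  d6:0  d7:0.
Shift E→5, G→3, D→7.
Schedule H@1, E@5, F@1, G@3, D@7: d1:2  d2:2  d3:4  d4:3  d5:4  d6:4  d7:4 — peak 4.
Total worker-days = 23 over 7 days ⇒ peak ≥ ⌈23/7⌉ = 4, so 4 is optimal.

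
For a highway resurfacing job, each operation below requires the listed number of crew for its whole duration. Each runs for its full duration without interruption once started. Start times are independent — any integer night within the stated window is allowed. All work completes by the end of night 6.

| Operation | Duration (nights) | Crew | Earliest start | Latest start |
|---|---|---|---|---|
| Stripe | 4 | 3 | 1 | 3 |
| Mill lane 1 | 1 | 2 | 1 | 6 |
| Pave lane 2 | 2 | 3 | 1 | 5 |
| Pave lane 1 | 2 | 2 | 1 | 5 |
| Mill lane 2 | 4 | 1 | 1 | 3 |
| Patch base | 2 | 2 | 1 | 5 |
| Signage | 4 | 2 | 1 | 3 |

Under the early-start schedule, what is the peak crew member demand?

15

Early-start schedule: Stripe@1, Mill lane 1@1, Pave lane 2@1, Pave lane 1@1, Mill lane 2@1, Patch base@1, Signage@1.
Load per night: night 1: 15, night 2: 13, night 3: 6, night 4: 6, night 5: 0, night 6: 0.
Peak is 15.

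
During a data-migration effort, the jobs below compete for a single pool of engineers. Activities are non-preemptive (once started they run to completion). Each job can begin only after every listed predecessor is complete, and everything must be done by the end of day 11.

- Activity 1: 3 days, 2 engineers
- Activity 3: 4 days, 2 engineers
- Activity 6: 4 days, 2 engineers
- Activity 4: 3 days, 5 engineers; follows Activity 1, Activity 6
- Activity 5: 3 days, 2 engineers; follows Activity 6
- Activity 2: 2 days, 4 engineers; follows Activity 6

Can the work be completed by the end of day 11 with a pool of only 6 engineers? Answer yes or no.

Schedule Activity 1@1, Activity 3@1, Activity 6@1, Activity 4@5, Activity 5@8, Activity 2@8: d1:6  d2:6  d3:6  d4:4  d5:5  d6:5  d7:5  d8:6  d9:6  d10:2  d11:0 — peak 6 ≤ 6.

yes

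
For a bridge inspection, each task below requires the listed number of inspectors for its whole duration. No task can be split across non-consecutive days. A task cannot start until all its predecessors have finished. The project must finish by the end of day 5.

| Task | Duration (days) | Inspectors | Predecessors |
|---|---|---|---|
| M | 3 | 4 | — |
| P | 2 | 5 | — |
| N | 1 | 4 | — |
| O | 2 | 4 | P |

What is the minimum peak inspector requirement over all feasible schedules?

Early-start (M@1, P@1, N@1, O@3) gives peak 13: d1:13  d2:9  d3:8  d4:4  d5:0.
Shift M→3, N→3, O→4.
Schedule M@3, P@1, N@3, O@4: d1:5  d2:5  d3:8  d4:8  d5:8 — peak 8.

8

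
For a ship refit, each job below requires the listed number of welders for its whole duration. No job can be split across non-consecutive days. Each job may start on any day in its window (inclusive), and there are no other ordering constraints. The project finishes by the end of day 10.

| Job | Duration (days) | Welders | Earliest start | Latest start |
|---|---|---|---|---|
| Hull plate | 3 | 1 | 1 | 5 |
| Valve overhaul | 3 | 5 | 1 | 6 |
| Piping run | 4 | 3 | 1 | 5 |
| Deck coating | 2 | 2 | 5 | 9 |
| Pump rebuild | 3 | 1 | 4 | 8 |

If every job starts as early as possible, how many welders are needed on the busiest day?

Early-start schedule: Hull plate@1, Valve overhaul@1, Piping run@1, Deck coating@5, Pump rebuild@4.
Load per day: day 1: 9, day 2: 9, day 3: 9, day 4: 4, day 5: 3, day 6: 3, day 7: 0, day 8: 0, day 9: 0, day 10: 0.
Peak is 9.

9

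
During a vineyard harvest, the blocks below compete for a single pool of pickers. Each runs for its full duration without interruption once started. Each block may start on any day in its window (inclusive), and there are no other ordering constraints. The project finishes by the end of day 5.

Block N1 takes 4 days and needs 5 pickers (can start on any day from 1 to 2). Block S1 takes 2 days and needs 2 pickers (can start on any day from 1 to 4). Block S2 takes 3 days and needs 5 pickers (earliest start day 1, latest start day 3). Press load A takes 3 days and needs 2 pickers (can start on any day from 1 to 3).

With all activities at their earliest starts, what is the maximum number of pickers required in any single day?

Early-start schedule: Block N1@1, Block S1@1, Block S2@1, Press load A@1.
Load per day: day 1: 14, day 2: 14, day 3: 12, day 4: 5, day 5: 0.
Peak is 14.

14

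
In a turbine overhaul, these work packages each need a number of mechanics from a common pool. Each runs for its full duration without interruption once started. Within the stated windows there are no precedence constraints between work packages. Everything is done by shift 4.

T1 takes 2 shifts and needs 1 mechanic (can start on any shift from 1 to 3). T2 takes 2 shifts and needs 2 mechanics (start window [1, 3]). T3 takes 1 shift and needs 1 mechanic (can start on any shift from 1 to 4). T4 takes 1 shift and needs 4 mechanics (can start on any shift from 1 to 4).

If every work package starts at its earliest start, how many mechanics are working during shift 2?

At early start, shift 2 has: T1, T2.
Demand: 1 + 2 = 3.

3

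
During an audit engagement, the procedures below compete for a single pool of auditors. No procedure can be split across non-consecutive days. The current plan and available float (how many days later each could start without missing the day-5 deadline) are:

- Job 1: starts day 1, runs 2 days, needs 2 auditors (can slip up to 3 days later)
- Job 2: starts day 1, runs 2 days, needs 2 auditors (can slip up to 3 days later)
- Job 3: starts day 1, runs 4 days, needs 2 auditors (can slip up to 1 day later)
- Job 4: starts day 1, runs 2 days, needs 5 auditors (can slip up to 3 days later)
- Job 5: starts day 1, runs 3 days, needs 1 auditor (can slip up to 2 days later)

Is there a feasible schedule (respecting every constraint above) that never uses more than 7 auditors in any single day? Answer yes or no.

Schedule Job 1@1, Job 2@1, Job 3@1, Job 4@4, Job 5@1: d1:7  d2:7  d3:3  d4:7  d5:5 — peak 7 ≤ 7.

yes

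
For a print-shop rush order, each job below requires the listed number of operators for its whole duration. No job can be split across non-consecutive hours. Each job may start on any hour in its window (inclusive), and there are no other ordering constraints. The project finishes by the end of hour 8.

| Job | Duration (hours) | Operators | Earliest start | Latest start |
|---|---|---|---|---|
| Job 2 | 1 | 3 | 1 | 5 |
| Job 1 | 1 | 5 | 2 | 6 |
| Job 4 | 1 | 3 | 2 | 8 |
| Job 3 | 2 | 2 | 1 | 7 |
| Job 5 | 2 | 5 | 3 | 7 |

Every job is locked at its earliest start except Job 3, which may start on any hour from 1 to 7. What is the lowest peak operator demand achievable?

8

Job 3@1: h1:5  h2:10  h3:5  h4:5  h5:0  h6:0  h7:0  h8:0 → peak 10
Job 3@2: h1:3  h2:10  h3:7  h4:5  h5:0  h6:0  h7:0  h8:0 → peak 10
Job 3@3: h1:3  h2:8  h3:7  h4:7  h5:0  h6:0  h7:0  h8:0 → peak 8
Job 3@4: h1:3  h2:8  h3:5  h4:7  h5:2  h6:0  h7:0  h8:0 → peak 8
Job 3@5: h1:3  h2:8  h3:5  h4:5  h5:2  h6:2  h7:0  h8:0 → peak 8
Job 3@6: h1:3  h2:8  h3:5  h4:5  h5:0  h6:2  h7:2  h8:0 → peak 8
Job 3@7: h1:3  h2:8  h3:5  h4:5  h5:0  h6:0  h7:2  h8:2 → peak 8
Best is Job 3@3, peak 8.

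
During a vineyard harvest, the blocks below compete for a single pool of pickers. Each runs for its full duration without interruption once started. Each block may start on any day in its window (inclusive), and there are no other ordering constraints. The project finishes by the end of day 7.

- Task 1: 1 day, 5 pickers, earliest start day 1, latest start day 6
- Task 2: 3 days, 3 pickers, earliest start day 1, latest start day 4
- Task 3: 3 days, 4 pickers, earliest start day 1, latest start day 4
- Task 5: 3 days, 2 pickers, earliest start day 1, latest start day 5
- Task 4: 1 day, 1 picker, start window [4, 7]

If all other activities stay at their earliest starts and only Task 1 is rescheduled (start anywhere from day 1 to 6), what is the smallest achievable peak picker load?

9

Task 1@1: d1:14  d2:9  d3:9  d4:1  d5:0  d6:0  d7:0 → peak 14
Task 1@2: d1:9  d2:14  d3:9  d4:1  d5:0  d6:0  d7:0 → peak 14
Task 1@3: d1:9  d2:9  d3:14  d4:1  d5:0  d6:0  d7:0 → peak 14
Task 1@4: d1:9  d2:9  d3:9  d4:6  d5:0  d6:0  d7:0 → peak 9
Task 1@5: d1:9  d2:9  d3:9  d4:1  d5:5  d6:0  d7:0 → peak 9
Task 1@6: d1:9  d2:9  d3:9  d4:1  d5:0  d6:5  d7:0 → peak 9
Best is Task 1@4, peak 9.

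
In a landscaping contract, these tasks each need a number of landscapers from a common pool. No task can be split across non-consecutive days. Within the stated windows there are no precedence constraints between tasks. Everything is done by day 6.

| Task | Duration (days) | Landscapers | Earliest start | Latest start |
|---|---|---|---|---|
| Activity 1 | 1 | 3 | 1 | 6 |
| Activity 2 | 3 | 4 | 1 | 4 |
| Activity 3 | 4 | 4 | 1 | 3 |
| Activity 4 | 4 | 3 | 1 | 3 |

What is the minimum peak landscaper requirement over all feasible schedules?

Early-start (Activity 1@1, Activity 2@1, Activity 3@1, Activity 4@1) gives peak 14: d1:14  d2:11  d3:11  d4:7  d5:0  d6:0.
Shift Activity 4→2.
Schedule Activity 1@1, Activity 2@1, Activity 3@1, Activity 4@2: d1:11  d2:11  d3:11  d4:7  d5:3  d6:0 — peak 11.

11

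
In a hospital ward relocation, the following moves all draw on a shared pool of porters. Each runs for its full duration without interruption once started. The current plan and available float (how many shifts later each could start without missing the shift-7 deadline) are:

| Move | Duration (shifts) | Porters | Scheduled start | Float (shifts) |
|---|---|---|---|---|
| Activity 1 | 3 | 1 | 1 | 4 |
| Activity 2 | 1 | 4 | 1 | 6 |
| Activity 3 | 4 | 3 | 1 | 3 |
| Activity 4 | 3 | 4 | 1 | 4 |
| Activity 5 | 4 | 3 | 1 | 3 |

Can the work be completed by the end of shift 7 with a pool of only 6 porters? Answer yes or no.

no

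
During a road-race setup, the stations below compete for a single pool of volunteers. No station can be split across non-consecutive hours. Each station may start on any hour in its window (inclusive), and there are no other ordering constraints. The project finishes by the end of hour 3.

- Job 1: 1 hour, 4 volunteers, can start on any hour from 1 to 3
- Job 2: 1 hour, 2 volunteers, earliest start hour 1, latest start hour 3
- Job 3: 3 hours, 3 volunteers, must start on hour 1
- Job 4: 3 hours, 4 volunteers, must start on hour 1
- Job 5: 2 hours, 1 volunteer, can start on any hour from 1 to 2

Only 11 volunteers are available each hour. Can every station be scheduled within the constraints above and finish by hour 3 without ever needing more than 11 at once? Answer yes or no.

yes

Schedule Job 1@1, Job 2@2, Job 3@1, Job 4@1, Job 5@2: h1:11  h2:10  h3:8 — peak 11 ≤ 11.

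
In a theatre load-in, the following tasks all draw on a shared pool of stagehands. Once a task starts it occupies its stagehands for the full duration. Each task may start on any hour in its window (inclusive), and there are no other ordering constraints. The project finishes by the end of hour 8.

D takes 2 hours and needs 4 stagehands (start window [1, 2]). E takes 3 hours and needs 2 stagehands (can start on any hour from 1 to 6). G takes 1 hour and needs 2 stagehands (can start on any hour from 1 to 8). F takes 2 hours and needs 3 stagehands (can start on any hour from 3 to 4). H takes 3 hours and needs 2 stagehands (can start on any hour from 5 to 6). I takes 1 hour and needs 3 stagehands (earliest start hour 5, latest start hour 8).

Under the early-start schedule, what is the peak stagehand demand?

Early-start schedule: D@1, E@1, G@1, F@3, H@5, I@5.
Load per hour: hour 1: 8, hour 2: 6, hour 3: 5, hour 4: 3, hour 5: 5, hour 6: 2, hour 7: 2, hour 8: 0.
Peak is 8.

8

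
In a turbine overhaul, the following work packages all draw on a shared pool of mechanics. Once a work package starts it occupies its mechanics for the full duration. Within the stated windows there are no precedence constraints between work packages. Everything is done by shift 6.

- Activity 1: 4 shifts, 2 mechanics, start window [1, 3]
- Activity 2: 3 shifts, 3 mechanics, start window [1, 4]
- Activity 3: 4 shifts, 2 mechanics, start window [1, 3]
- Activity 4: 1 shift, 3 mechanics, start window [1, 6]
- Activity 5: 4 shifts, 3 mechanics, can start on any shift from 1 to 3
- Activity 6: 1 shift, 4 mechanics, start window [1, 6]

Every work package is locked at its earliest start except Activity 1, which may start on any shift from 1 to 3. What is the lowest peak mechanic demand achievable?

Activity 1@1: s1:17  s2:10  s3:10  s4:7  s5:0  s6:0 → peak 17
Activity 1@2: s1:15  s2:10  s3:10  s4:7  s5:2  s6:0 → peak 15
Activity 1@3: s1:15  s2:8  s3:10  s4:7  s5:2  s6:2 → peak 15
Best is Activity 1@2, peak 15.

15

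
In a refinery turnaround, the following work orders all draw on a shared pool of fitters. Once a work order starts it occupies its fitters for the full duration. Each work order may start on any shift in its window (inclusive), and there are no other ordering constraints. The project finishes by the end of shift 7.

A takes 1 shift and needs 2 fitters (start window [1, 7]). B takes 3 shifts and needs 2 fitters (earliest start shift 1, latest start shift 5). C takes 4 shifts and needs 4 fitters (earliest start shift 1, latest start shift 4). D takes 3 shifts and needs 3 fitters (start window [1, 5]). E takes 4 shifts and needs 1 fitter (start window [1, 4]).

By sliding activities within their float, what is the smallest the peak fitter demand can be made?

6

Early-start (A@1, B@1, C@1, D@1, E@1) gives peak 12: s1:12  s2:10  s3:10  s4:5  s5:0  s6:0  s7:0.
Shift B→5, D→5, E→2.
Schedule A@1, B@5, C@1, D@5, E@2: s1:6  s2:5  s3:5  s4:5  s5:6  s6:5  s7:5 — peak 6.
Total fitter-shifts = 37 over 7 shifts ⇒ peak ≥ ⌈37/7⌉ = 6, so 6 is optimal.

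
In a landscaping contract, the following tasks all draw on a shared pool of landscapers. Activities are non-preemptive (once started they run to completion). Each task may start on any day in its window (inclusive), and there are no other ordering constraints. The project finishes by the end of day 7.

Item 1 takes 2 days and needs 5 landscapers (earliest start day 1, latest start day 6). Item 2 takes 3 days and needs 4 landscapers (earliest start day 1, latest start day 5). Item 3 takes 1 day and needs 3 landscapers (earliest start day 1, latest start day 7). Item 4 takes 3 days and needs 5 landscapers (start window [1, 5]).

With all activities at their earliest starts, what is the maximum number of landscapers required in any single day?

Early-start schedule: Item 1@1, Item 2@1, Item 3@1, Item 4@1.
Load per day: day 1: 17, day 2: 14, day 3: 9, day 4: 0, day 5: 0, day 6: 0, day 7: 0.
Peak is 17.

17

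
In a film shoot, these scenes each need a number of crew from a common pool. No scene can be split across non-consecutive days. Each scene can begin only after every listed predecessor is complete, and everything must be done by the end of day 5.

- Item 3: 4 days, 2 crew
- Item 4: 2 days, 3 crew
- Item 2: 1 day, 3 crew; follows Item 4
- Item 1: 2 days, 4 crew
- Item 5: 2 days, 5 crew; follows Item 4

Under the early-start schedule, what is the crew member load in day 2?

9

At early start, day 2 has: Item 3, Item 4, Item 1.
Demand: 2 + 3 + 4 = 9.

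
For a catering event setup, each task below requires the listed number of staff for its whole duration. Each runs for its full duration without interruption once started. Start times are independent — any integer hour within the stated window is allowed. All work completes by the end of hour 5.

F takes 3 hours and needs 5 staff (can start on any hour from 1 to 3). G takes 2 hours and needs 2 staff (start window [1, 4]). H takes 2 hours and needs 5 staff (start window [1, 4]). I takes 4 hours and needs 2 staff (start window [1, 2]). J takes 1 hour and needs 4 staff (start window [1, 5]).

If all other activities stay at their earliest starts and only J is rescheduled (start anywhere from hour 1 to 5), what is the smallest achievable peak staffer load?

J@1: h1:18  h2:14  h3:7  h4:2  h5:0 → peak 18
J@2: h1:14  h2:18  h3:7  h4:2  h5:0 → peak 18
J@3: h1:14  h2:14  h3:11  h4:2  h5:0 → peak 14
J@4: h1:14  h2:14  h3:7  h4:6  h5:0 → peak 14
J@5: h1:14  h2:14  h3:7  h4:2  h5:4 → peak 14
Best is J@3, peak 14.

14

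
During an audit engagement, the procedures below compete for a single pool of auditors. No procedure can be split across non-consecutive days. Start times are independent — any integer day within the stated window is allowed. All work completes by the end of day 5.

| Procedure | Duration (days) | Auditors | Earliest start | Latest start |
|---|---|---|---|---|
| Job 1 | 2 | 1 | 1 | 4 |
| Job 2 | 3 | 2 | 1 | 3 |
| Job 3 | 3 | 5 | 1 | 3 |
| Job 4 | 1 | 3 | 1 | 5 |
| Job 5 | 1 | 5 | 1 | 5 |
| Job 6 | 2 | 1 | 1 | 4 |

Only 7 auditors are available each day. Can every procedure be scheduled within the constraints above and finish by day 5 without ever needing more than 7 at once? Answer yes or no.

yes

Schedule Job 1@1, Job 2@2, Job 3@3, Job 4@2, Job 5@1, Job 6@1: d1:7  d2:7  d3:7  d4:7  d5:5 — peak 7 ≤ 7.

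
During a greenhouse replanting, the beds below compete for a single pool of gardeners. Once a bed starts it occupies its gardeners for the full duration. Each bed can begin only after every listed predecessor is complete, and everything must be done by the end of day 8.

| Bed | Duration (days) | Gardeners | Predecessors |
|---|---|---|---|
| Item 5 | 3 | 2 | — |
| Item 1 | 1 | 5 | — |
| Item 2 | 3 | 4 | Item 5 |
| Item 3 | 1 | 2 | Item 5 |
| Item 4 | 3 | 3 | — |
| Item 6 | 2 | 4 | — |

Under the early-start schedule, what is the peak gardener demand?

14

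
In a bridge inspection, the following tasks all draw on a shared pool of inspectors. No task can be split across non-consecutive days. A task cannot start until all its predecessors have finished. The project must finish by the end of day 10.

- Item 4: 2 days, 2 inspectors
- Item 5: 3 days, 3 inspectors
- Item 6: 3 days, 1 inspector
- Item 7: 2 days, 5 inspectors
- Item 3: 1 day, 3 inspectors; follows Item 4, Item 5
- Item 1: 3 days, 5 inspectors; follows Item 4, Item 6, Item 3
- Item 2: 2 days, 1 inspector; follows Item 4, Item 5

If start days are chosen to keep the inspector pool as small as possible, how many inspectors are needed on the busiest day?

5

Early-start (Item 4@1, Item 5@1, Item 6@1, Item 7@1, Item 3@4, Item 1@5, Item 2@4) gives peak 11: d1:11  d2:11  d3:4  d4:4  d5:6  d6:5  d7:5  d8:0  d9:0  d10:0.
Shift Item 6→3, Item 7→6, Item 1→8.
Schedule Item 4@1, Item 5@1, Item 6@3, Item 7@6, Item 3@4, Item 1@8, Item 2@4: d1:5  d2:5  d3:4  d4:5  d5:2  d6:5  d7:5  d8:5  d9:5  d10:5 — peak 5.
Total inspector-days = 46 over 10 days ⇒ peak ≥ ⌈46/10⌉ = 5, so 5 is optimal.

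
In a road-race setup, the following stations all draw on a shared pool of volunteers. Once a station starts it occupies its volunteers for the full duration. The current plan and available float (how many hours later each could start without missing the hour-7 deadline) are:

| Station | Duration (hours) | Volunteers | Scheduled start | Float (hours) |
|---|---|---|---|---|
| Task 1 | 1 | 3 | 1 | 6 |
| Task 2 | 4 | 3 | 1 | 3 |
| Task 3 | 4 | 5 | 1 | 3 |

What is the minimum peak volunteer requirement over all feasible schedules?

Early-start (Task 1@1, Task 2@1, Task 3@1) gives peak 11: h1:11  h2:8  h3:8  h4:8  h5:0  h6:0  h7:0.
Shift Task 3→2.
Schedule Task 1@1, Task 2@1, Task 3@2: h1:6  h2:8  h3:8  h4:8  h5:5  h6:0  h7:0 — peak 8.

8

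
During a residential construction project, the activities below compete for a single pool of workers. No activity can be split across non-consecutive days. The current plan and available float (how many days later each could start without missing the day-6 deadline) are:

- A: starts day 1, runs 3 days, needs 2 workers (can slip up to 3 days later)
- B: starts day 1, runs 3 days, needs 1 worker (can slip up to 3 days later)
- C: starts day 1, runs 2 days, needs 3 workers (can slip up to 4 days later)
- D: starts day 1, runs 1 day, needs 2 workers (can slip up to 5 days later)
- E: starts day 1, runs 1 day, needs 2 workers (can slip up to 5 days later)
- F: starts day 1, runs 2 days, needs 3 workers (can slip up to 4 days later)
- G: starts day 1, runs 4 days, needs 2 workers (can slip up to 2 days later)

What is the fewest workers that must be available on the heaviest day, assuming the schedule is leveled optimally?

Early-start (A@1, B@1, C@1, D@1, E@1, F@1, G@1) gives peak 15: d1:15  d2:11  d3:5  d4:2  d5:0  d6:0.
Shift D→4, E→4, F→5, G→3.
Schedule A@1, B@1, C@1, D@4, E@4, F@5, G@3: d1:6  d2:6  d3:5  d4:6  d5:5  d6:5 — peak 6.
Total worker-days = 33 over 6 days ⇒ peak ≥ ⌈33/6⌉ = 6, so 6 is optimal.

6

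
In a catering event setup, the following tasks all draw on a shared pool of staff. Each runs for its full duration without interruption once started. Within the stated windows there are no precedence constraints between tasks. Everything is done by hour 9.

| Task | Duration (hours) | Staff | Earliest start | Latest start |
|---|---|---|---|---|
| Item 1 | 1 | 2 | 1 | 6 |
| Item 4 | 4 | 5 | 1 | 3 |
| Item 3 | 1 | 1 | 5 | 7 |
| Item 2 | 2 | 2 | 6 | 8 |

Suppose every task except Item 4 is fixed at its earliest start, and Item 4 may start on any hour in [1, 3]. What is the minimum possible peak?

6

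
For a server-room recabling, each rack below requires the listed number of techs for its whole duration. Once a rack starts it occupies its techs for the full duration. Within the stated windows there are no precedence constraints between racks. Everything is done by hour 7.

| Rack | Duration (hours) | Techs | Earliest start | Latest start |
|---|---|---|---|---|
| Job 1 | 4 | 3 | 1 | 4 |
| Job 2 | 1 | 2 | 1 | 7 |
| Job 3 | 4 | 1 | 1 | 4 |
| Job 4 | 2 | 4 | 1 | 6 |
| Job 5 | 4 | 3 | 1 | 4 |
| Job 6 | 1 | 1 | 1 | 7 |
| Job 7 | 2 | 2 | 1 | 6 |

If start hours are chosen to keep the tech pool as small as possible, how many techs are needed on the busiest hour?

7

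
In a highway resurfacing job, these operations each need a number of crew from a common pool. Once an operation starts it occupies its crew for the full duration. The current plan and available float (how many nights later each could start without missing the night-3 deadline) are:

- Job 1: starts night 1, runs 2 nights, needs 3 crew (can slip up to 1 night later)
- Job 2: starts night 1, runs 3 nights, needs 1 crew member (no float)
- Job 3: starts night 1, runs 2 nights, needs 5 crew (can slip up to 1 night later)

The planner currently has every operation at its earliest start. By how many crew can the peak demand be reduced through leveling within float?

0

Early-start peak: n1:9  n2:9  n3:1 ⇒ 9.
Leveled (Job 1@1, Job 2@1, Job 3@1): n1:9  n2:9  n3:1 ⇒ 9.
Reduction 9 − 9 = 0.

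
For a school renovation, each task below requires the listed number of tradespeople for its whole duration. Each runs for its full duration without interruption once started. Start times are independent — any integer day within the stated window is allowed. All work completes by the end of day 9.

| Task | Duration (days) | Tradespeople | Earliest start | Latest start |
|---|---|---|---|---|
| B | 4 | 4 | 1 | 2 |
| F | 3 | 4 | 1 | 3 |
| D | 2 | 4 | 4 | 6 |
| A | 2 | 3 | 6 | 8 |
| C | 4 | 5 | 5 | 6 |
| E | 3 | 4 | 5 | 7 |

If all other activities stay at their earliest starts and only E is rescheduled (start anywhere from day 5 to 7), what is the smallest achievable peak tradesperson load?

E@5: d1:8  d2:8  d3:8  d4:8  d5:13  d6:12  d7:12  d8:5  d9:0 → peak 13
E@6: d1:8  d2:8  d3:8  d4:8  d5:9  d6:12  d7:12  d8:9  d9:0 → peak 12
E@7: d1:8  d2:8  d3:8  d4:8  d5:9  d6:8  d7:12  d8:9  d9:4 → peak 12
Best is E@6, peak 12.

12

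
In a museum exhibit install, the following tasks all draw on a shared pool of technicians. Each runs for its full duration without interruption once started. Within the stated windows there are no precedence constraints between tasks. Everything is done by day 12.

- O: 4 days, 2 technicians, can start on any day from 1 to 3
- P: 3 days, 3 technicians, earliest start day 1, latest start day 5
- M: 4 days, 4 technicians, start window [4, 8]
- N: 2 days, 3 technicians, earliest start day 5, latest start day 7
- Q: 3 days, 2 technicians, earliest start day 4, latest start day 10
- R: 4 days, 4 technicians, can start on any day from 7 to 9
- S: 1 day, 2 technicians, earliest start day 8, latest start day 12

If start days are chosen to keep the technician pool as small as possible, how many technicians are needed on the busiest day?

Early-start (O@1, P@1, M@4, N@5, Q@4, R@7, S@8) gives peak 9: d1:5  d2:5  d3:5  d4:8  d5:9  d6:9  d7:8  d8:6  d9:4  d10:4  d11:0  d12:0.
Shift Q→7, R→8, S→10.
Schedule O@1, P@1, M@4, N@5, Q@7, R@8, S@10: d1:5  d2:5  d3:5  d4:6  d5:7  d6:7  d7:6  d8:6  d9:6  d10:6  d11:4  d12:0 — peak 7.

7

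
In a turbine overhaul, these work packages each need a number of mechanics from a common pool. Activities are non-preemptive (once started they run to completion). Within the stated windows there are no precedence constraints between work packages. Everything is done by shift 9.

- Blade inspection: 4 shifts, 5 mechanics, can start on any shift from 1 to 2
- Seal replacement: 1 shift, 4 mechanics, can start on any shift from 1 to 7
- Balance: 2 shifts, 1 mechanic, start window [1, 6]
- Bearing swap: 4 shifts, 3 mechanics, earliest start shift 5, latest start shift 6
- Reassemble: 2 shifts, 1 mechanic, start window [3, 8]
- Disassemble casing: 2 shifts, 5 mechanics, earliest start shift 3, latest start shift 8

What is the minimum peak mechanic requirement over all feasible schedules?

8

Early-start (Blade inspection@1, Seal replacement@1, Balance@1, Bearing swap@5, Reassemble@3, Disassemble casing@3) gives peak 11: s1:10  s2:6  s3:11  s4:11  s5:3  s6:3  s7:3  s8:3  s9:0.
Shift Seal replacement→5, Disassemble casing→6.
Schedule Blade inspection@1, Seal replacement@5, Balance@1, Bearing swap@5, Reassemble@3, Disassemble casing@6: s1:6  s2:6  s3:6  s4:6  s5:7  s6:8  s7:8  s8:3  s9:0 — peak 8.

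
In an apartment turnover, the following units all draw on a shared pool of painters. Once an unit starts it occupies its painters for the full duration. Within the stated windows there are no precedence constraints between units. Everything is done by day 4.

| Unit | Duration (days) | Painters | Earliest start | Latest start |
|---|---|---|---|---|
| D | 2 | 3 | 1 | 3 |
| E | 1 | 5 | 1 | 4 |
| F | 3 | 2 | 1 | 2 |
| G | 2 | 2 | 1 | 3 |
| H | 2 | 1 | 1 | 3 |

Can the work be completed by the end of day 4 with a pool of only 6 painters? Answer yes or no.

no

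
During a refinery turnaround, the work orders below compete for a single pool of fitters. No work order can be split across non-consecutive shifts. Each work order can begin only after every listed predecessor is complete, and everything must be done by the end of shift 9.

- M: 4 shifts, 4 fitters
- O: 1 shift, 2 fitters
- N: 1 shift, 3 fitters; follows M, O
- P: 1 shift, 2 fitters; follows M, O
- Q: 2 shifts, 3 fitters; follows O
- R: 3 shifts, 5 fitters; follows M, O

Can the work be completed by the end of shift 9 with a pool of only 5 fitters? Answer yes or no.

no

The minimum achievable peak is 6; 5 < 6, so no feasible schedule stays within the cap.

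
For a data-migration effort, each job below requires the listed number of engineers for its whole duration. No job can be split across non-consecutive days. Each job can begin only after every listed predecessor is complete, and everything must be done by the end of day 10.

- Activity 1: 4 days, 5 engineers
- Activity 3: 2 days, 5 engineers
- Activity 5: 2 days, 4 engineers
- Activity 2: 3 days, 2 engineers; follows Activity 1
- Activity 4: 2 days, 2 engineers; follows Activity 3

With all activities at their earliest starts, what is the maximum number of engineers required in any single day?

14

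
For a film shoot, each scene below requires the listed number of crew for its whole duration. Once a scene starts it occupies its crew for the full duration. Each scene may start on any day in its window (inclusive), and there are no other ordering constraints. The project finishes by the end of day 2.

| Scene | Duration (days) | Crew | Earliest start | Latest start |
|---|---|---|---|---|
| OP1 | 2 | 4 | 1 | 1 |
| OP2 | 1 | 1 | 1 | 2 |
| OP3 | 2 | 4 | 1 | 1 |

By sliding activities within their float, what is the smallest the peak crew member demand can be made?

Schedule OP1@1, OP2@1, OP3@1: d1:9  d2:8 — peak 9.
Total crew member-days = 17 over 2 days ⇒ peak ≥ ⌈17/2⌉ = 9, so 9 is optimal.

9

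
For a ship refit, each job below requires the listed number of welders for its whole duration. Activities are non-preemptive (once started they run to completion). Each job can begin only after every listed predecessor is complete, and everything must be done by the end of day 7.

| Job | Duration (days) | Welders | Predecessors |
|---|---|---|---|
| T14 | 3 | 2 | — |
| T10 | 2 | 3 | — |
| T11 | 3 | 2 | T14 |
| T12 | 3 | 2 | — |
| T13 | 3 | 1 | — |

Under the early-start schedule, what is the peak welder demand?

Early-start schedule: T14@1, T10@1, T11@4, T12@1, T13@1.
Load per day: day 1: 8, day 2: 8, day 3: 5, day 4: 2, day 5: 2, day 6: 2, day 7: 0.
Peak is 8.

8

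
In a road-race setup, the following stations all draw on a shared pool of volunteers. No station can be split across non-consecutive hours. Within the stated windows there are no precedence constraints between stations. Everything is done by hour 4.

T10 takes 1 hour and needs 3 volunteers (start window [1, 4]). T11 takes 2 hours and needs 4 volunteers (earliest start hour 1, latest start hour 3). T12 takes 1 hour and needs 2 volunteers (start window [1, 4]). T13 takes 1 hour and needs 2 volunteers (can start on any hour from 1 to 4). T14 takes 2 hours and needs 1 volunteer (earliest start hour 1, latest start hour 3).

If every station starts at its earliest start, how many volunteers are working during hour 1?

At early start, hour 1 has: T10, T11, T12, T13, T14.
Demand: 3 + 4 + 2 + 2 + 1 = 12.

12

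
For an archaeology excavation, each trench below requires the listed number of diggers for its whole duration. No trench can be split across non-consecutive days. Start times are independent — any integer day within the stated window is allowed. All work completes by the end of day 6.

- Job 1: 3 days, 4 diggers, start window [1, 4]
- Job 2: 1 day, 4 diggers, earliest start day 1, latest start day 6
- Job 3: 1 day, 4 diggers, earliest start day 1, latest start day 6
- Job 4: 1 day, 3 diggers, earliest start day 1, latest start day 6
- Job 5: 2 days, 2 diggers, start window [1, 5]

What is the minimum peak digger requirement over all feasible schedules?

6

Early-start (Job 1@1, Job 2@1, Job 3@1, Job 4@1, Job 5@1) gives peak 17: d1:17  d2:6  d3:4  d4:0  d5:0  d6:0.
Shift Job 2→4, Job 3→5, Job 4→6.
Schedule Job 1@1, Job 2@4, Job 3@5, Job 4@6, Job 5@1: d1:6  d2:6  d3:4  d4:4  d5:4  d6:3 — peak 6.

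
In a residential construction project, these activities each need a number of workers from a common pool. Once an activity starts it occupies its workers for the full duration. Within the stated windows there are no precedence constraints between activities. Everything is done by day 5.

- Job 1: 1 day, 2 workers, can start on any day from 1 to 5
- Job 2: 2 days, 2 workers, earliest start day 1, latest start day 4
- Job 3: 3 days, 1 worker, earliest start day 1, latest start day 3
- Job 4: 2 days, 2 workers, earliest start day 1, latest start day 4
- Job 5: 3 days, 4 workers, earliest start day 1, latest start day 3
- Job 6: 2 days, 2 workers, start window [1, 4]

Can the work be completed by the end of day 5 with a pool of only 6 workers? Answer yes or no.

no

The minimum achievable peak is 7; 6 < 7, so no feasible schedule stays within the cap.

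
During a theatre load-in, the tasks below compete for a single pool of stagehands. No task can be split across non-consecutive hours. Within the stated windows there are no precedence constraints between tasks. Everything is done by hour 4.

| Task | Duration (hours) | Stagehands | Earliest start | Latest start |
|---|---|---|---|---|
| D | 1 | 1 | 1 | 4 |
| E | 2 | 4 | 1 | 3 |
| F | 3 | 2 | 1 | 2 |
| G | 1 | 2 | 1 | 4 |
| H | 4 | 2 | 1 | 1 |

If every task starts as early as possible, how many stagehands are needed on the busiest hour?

Early-start schedule: D@1, E@1, F@1, G@1, H@1.
Load per hour: hour 1: 11, hour 2: 8, hour 3: 4, hour 4: 2.
Peak is 11.

11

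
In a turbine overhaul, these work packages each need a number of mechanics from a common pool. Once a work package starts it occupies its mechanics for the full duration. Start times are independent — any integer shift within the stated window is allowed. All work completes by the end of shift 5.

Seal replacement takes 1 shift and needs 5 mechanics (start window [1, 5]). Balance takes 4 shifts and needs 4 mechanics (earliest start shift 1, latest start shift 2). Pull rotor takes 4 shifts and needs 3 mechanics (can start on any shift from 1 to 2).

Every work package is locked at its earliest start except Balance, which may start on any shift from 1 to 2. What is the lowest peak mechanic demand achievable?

8

Balance@1: s1:12  s2:7  s3:7  s4:7  s5:0 → peak 12
Balance@2: s1:8  s2:7  s3:7  s4:7  s5:4 → peak 8
Best is Balance@2, peak 8.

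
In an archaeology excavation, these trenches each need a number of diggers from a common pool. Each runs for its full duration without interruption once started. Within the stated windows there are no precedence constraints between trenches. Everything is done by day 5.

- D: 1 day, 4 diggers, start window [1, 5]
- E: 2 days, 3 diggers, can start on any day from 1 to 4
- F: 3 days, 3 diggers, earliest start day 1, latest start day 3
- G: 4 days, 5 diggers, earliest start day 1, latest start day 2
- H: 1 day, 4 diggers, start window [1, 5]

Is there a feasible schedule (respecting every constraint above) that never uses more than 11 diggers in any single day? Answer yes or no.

Schedule D@1, E@1, F@1, G@2, H@4: d1:10  d2:11  d3:8  d4:9  d5:5 — peak 11 ≤ 11.

yes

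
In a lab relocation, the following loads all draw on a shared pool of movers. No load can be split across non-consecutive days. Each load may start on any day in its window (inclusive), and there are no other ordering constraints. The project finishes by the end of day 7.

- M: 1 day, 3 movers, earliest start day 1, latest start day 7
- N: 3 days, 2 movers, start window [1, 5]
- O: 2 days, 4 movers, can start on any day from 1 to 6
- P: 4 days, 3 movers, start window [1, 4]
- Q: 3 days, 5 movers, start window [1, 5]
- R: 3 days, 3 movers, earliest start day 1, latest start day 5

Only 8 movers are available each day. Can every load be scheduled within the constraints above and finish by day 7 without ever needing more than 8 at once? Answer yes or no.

The minimum achievable peak is 9; 8 < 9, so no feasible schedule stays within the cap.

no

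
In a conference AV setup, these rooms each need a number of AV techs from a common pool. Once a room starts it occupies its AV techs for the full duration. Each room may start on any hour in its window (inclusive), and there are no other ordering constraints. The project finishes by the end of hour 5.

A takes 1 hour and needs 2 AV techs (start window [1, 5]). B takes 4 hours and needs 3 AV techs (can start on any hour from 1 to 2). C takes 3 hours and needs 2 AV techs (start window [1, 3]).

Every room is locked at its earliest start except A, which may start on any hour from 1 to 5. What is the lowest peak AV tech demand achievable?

A@1: h1:7  h2:5  h3:5  h4:3  h5:0 → peak 7
A@2: h1:5  h2:7  h3:5  h4:3  h5:0 → peak 7
A@3: h1:5  h2:5  h3:7  h4:3  h5:0 → peak 7
A@4: h1:5  h2:5  h3:5  h4:5  h5:0 → peak 5
A@5: h1:5  h2:5  h3:5  h4:3  h5:2 → peak 5
Best is A@4, peak 5.

5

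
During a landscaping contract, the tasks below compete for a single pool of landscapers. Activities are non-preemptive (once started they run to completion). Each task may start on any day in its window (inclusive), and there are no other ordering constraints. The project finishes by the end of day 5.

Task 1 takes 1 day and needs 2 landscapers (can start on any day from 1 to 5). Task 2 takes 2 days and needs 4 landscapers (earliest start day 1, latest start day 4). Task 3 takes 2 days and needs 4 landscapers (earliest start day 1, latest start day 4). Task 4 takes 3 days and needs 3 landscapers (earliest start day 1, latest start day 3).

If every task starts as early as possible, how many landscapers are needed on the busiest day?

Early-start schedule: Task 1@1, Task 2@1, Task 3@1, Task 4@1.
Load per day: day 1: 13, day 2: 11, day 3: 3, day 4: 0, day 5: 0.
Peak is 13.

13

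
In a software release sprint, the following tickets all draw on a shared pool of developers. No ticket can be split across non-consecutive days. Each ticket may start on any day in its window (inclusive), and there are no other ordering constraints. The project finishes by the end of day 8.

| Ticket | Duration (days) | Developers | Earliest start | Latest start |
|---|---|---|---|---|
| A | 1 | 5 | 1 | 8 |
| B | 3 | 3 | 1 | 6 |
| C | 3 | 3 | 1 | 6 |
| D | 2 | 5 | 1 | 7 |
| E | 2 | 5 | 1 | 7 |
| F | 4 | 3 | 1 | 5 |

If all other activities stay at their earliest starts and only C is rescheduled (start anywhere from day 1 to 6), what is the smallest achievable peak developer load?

21

C@1: d1:24  d2:19  d3:9  d4:3  d5:0  d6:0  d7:0  d8:0 → peak 24
C@2: d1:21  d2:19  d3:9  d4:6  d5:0  d6:0  d7:0  d8:0 → peak 21
C@3: d1:21  d2:16  d3:9  d4:6  d5:3  d6:0  d7:0  d8:0 → peak 21
C@4: d1:21  d2:16  d3:6  d4:6  d5:3  d6:3  d7:0  d8:0 → peak 21
C@5: d1:21  d2:16  d3:6  d4:3  d5:3  d6:3  d7:3  d8:0 → peak 21
C@6: d1:21  d2:16  d3:6  d4:3  d5:0  d6:3  d7:3  d8:3 → peak 21
Best is C@2, peak 21.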